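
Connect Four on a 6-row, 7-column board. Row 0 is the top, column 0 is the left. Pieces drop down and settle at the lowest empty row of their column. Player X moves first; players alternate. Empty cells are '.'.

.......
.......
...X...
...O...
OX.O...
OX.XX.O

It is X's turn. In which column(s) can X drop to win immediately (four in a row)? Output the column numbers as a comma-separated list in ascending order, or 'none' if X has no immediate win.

Answer: 2

Derivation:
col 0: drop X → no win
col 1: drop X → no win
col 2: drop X → WIN!
col 3: drop X → no win
col 4: drop X → no win
col 5: drop X → no win
col 6: drop X → no win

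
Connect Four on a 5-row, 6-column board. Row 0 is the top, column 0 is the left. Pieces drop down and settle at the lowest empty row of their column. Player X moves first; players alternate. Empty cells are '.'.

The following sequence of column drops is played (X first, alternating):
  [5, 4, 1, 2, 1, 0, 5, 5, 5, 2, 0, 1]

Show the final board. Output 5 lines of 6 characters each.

Move 1: X drops in col 5, lands at row 4
Move 2: O drops in col 4, lands at row 4
Move 3: X drops in col 1, lands at row 4
Move 4: O drops in col 2, lands at row 4
Move 5: X drops in col 1, lands at row 3
Move 6: O drops in col 0, lands at row 4
Move 7: X drops in col 5, lands at row 3
Move 8: O drops in col 5, lands at row 2
Move 9: X drops in col 5, lands at row 1
Move 10: O drops in col 2, lands at row 3
Move 11: X drops in col 0, lands at row 3
Move 12: O drops in col 1, lands at row 2

Answer: ......
.....X
.O...O
XXO..X
OXO.OX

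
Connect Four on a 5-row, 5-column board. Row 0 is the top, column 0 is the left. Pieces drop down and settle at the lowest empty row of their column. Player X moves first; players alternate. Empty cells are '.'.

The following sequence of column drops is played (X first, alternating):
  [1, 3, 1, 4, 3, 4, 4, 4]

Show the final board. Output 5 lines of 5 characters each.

Answer: .....
....O
....X
.X.XO
.X.OO

Derivation:
Move 1: X drops in col 1, lands at row 4
Move 2: O drops in col 3, lands at row 4
Move 3: X drops in col 1, lands at row 3
Move 4: O drops in col 4, lands at row 4
Move 5: X drops in col 3, lands at row 3
Move 6: O drops in col 4, lands at row 3
Move 7: X drops in col 4, lands at row 2
Move 8: O drops in col 4, lands at row 1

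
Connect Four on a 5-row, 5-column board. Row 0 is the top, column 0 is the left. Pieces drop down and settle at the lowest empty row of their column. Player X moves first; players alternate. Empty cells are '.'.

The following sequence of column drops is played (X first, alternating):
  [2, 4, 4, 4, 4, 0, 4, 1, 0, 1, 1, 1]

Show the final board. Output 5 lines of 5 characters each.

Move 1: X drops in col 2, lands at row 4
Move 2: O drops in col 4, lands at row 4
Move 3: X drops in col 4, lands at row 3
Move 4: O drops in col 4, lands at row 2
Move 5: X drops in col 4, lands at row 1
Move 6: O drops in col 0, lands at row 4
Move 7: X drops in col 4, lands at row 0
Move 8: O drops in col 1, lands at row 4
Move 9: X drops in col 0, lands at row 3
Move 10: O drops in col 1, lands at row 3
Move 11: X drops in col 1, lands at row 2
Move 12: O drops in col 1, lands at row 1

Answer: ....X
.O..X
.X..O
XO..X
OOX.O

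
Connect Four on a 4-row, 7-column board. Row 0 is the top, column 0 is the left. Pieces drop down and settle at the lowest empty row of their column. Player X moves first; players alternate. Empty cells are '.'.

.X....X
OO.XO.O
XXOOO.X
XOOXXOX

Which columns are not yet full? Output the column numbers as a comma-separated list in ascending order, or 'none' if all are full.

Answer: 0,2,3,4,5

Derivation:
col 0: top cell = '.' → open
col 1: top cell = 'X' → FULL
col 2: top cell = '.' → open
col 3: top cell = '.' → open
col 4: top cell = '.' → open
col 5: top cell = '.' → open
col 6: top cell = 'X' → FULL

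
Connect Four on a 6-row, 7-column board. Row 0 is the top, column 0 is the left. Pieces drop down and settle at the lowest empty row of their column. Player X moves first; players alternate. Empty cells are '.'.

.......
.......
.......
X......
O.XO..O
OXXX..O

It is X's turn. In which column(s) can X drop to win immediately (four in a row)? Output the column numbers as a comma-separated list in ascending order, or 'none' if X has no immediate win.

col 0: drop X → no win
col 1: drop X → no win
col 2: drop X → no win
col 3: drop X → no win
col 4: drop X → WIN!
col 5: drop X → no win
col 6: drop X → no win

Answer: 4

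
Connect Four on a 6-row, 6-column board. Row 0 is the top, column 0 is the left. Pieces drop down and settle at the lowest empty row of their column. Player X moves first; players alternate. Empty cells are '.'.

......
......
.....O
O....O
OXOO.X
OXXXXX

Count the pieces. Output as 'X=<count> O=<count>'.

X=7 O=7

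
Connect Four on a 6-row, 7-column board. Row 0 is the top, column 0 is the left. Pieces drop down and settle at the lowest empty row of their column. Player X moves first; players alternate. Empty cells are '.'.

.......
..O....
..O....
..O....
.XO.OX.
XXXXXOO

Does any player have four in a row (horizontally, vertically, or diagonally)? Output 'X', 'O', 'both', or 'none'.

both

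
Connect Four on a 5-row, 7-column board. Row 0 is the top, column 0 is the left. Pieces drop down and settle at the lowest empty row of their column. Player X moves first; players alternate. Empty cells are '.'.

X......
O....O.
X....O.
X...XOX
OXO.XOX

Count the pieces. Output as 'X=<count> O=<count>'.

X=8 O=7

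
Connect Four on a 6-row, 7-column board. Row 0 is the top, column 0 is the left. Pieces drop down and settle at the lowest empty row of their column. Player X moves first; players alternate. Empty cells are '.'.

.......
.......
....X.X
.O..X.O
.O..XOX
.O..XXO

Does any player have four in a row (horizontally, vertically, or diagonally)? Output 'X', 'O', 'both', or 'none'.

X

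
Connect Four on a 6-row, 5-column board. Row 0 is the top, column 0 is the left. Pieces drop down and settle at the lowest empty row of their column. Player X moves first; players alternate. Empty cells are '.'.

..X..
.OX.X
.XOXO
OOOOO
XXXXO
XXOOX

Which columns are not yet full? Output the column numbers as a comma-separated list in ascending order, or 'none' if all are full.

Answer: 0,1,3,4

Derivation:
col 0: top cell = '.' → open
col 1: top cell = '.' → open
col 2: top cell = 'X' → FULL
col 3: top cell = '.' → open
col 4: top cell = '.' → open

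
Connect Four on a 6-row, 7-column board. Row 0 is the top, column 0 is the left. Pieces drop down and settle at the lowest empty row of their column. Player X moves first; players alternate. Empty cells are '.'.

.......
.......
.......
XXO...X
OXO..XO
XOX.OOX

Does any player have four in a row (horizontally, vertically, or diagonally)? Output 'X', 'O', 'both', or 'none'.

none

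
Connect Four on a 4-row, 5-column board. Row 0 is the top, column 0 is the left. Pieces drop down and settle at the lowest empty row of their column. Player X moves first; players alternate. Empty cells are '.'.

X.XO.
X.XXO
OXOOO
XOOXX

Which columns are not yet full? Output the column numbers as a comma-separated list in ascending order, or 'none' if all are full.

Answer: 1,4

Derivation:
col 0: top cell = 'X' → FULL
col 1: top cell = '.' → open
col 2: top cell = 'X' → FULL
col 3: top cell = 'O' → FULL
col 4: top cell = '.' → open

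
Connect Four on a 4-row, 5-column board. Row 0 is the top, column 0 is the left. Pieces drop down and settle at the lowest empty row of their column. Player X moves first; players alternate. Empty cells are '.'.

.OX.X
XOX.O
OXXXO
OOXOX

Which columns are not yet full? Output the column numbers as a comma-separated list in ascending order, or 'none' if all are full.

col 0: top cell = '.' → open
col 1: top cell = 'O' → FULL
col 2: top cell = 'X' → FULL
col 3: top cell = '.' → open
col 4: top cell = 'X' → FULL

Answer: 0,3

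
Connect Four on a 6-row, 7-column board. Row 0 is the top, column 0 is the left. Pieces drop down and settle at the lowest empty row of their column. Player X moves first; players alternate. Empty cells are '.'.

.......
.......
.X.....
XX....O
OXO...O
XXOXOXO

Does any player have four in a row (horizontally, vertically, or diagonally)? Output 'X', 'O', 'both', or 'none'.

X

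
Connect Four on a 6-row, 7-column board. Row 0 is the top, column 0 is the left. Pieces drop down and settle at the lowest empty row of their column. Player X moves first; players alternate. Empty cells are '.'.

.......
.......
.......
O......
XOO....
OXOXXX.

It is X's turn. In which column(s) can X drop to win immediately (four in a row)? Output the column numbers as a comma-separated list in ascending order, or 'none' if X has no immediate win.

col 0: drop X → no win
col 1: drop X → no win
col 2: drop X → no win
col 3: drop X → no win
col 4: drop X → no win
col 5: drop X → no win
col 6: drop X → WIN!

Answer: 6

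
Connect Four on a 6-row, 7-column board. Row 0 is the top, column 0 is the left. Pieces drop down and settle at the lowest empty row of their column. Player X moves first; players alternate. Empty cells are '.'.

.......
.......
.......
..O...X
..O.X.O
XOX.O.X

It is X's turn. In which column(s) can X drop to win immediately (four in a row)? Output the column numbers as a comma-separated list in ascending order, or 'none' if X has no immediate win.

Answer: none

Derivation:
col 0: drop X → no win
col 1: drop X → no win
col 2: drop X → no win
col 3: drop X → no win
col 4: drop X → no win
col 5: drop X → no win
col 6: drop X → no win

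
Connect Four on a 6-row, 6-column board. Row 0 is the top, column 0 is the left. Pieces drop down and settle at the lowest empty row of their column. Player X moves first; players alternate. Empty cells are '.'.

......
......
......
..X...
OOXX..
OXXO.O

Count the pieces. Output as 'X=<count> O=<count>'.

X=5 O=5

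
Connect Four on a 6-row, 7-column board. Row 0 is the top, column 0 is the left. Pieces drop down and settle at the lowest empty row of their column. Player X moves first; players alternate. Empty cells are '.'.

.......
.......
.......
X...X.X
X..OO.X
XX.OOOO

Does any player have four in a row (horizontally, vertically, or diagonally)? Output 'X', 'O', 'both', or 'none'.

O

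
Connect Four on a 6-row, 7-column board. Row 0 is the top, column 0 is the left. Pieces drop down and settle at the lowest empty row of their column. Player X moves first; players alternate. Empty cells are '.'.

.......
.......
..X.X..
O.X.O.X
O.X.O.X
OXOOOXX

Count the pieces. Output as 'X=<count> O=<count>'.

X=9 O=8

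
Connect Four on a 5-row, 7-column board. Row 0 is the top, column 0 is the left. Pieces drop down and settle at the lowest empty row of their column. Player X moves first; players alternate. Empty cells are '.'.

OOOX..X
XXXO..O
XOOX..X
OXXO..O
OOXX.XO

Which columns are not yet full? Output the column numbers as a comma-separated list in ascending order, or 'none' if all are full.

Answer: 4,5

Derivation:
col 0: top cell = 'O' → FULL
col 1: top cell = 'O' → FULL
col 2: top cell = 'O' → FULL
col 3: top cell = 'X' → FULL
col 4: top cell = '.' → open
col 5: top cell = '.' → open
col 6: top cell = 'X' → FULL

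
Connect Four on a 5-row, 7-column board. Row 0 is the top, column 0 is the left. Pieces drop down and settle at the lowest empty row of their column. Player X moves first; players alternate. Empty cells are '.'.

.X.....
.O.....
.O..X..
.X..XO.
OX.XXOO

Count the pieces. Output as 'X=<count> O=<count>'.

X=7 O=6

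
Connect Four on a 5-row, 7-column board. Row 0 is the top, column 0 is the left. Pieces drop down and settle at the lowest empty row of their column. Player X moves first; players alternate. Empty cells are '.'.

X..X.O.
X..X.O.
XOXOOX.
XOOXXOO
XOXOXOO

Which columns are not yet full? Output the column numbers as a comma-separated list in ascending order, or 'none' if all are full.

Answer: 1,2,4,6

Derivation:
col 0: top cell = 'X' → FULL
col 1: top cell = '.' → open
col 2: top cell = '.' → open
col 3: top cell = 'X' → FULL
col 4: top cell = '.' → open
col 5: top cell = 'O' → FULL
col 6: top cell = '.' → open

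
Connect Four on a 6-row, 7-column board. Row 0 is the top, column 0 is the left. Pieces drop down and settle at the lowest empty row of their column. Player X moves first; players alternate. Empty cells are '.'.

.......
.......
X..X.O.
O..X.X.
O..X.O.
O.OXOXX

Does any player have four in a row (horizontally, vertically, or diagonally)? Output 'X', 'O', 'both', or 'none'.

X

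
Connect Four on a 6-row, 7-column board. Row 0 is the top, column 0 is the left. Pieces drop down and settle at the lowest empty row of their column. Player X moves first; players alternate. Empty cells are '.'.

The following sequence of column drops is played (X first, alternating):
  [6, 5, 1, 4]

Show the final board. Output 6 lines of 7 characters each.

Answer: .......
.......
.......
.......
.......
.X..OOX

Derivation:
Move 1: X drops in col 6, lands at row 5
Move 2: O drops in col 5, lands at row 5
Move 3: X drops in col 1, lands at row 5
Move 4: O drops in col 4, lands at row 5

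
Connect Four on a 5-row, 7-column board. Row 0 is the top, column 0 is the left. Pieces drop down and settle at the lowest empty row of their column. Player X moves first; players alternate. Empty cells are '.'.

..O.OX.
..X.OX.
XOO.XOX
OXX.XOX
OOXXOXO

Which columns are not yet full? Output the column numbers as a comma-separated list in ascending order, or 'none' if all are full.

Answer: 0,1,3,6

Derivation:
col 0: top cell = '.' → open
col 1: top cell = '.' → open
col 2: top cell = 'O' → FULL
col 3: top cell = '.' → open
col 4: top cell = 'O' → FULL
col 5: top cell = 'X' → FULL
col 6: top cell = '.' → open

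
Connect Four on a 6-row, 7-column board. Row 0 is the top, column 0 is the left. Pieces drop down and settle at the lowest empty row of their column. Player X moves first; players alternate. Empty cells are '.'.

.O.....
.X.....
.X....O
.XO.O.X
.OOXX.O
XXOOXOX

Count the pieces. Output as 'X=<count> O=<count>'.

X=10 O=10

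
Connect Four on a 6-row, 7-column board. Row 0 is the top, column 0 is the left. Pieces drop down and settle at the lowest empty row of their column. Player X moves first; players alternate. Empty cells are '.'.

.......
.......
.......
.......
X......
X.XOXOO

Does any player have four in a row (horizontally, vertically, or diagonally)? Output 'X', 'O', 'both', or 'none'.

none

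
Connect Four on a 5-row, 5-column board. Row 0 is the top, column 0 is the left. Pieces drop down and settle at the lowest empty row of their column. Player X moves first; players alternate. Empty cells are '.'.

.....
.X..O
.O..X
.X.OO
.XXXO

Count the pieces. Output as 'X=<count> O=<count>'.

X=6 O=5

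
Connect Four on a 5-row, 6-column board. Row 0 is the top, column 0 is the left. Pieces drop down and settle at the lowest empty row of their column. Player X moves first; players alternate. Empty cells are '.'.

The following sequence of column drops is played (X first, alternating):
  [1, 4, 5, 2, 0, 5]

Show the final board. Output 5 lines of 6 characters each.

Answer: ......
......
......
.....O
XXO.OX

Derivation:
Move 1: X drops in col 1, lands at row 4
Move 2: O drops in col 4, lands at row 4
Move 3: X drops in col 5, lands at row 4
Move 4: O drops in col 2, lands at row 4
Move 5: X drops in col 0, lands at row 4
Move 6: O drops in col 5, lands at row 3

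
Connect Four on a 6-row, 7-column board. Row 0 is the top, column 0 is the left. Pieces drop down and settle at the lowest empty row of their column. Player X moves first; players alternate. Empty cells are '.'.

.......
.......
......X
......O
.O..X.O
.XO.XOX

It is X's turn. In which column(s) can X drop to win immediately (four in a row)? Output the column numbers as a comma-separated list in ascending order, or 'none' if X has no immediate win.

Answer: none

Derivation:
col 0: drop X → no win
col 1: drop X → no win
col 2: drop X → no win
col 3: drop X → no win
col 4: drop X → no win
col 5: drop X → no win
col 6: drop X → no win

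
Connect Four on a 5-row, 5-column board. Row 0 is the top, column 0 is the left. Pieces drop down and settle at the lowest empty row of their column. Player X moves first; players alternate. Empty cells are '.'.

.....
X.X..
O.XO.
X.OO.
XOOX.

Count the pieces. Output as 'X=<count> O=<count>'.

X=6 O=6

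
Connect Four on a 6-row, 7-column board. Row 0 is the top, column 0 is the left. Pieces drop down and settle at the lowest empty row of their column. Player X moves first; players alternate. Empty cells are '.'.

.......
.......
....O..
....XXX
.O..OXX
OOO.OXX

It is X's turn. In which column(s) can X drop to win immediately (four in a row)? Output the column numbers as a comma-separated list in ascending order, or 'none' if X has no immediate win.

col 0: drop X → no win
col 1: drop X → no win
col 2: drop X → no win
col 3: drop X → no win
col 4: drop X → no win
col 5: drop X → WIN!
col 6: drop X → WIN!

Answer: 5,6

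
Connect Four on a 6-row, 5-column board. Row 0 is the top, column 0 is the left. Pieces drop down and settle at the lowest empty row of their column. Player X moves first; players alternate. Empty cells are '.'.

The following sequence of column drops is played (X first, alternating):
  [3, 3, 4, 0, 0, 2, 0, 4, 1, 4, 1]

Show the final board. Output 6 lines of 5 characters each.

Answer: .....
.....
.....
X...O
XX.OO
OXOXX

Derivation:
Move 1: X drops in col 3, lands at row 5
Move 2: O drops in col 3, lands at row 4
Move 3: X drops in col 4, lands at row 5
Move 4: O drops in col 0, lands at row 5
Move 5: X drops in col 0, lands at row 4
Move 6: O drops in col 2, lands at row 5
Move 7: X drops in col 0, lands at row 3
Move 8: O drops in col 4, lands at row 4
Move 9: X drops in col 1, lands at row 5
Move 10: O drops in col 4, lands at row 3
Move 11: X drops in col 1, lands at row 4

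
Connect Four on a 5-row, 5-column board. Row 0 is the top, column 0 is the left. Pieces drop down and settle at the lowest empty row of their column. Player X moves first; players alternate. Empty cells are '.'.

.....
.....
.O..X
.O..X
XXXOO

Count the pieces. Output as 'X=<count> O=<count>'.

X=5 O=4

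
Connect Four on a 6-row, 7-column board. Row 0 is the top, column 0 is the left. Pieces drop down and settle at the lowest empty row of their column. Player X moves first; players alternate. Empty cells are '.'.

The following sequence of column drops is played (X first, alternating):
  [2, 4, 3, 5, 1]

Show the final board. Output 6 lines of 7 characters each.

Answer: .......
.......
.......
.......
.......
.XXXOO.

Derivation:
Move 1: X drops in col 2, lands at row 5
Move 2: O drops in col 4, lands at row 5
Move 3: X drops in col 3, lands at row 5
Move 4: O drops in col 5, lands at row 5
Move 5: X drops in col 1, lands at row 5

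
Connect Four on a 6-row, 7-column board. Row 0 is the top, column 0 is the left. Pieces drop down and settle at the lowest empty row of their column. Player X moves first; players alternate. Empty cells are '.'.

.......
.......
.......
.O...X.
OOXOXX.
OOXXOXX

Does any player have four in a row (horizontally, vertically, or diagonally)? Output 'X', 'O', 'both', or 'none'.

none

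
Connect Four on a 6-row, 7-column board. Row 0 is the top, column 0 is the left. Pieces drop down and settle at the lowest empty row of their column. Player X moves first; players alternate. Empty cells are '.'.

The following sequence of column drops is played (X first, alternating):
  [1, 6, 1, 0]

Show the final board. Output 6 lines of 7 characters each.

Answer: .......
.......
.......
.......
.X.....
OX....O

Derivation:
Move 1: X drops in col 1, lands at row 5
Move 2: O drops in col 6, lands at row 5
Move 3: X drops in col 1, lands at row 4
Move 4: O drops in col 0, lands at row 5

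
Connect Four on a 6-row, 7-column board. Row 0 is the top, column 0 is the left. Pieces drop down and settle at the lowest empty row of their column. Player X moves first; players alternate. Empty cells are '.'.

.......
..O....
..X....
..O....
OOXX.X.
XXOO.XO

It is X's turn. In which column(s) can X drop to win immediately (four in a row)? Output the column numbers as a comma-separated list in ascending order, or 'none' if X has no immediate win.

Answer: none

Derivation:
col 0: drop X → no win
col 1: drop X → no win
col 2: drop X → no win
col 3: drop X → no win
col 4: drop X → no win
col 5: drop X → no win
col 6: drop X → no win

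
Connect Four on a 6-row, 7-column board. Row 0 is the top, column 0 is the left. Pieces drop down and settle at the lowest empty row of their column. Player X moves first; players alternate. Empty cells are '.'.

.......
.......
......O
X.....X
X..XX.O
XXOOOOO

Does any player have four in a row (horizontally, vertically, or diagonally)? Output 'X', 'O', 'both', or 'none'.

O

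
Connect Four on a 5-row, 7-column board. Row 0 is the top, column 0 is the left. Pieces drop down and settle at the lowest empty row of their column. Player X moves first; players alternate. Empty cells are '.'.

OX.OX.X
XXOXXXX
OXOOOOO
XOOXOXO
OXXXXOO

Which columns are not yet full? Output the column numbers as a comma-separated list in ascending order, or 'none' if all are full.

Answer: 2,5

Derivation:
col 0: top cell = 'O' → FULL
col 1: top cell = 'X' → FULL
col 2: top cell = '.' → open
col 3: top cell = 'O' → FULL
col 4: top cell = 'X' → FULL
col 5: top cell = '.' → open
col 6: top cell = 'X' → FULL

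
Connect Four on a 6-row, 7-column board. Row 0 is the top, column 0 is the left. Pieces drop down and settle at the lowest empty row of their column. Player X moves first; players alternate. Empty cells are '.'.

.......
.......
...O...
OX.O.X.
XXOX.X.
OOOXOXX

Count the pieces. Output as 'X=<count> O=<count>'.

X=9 O=8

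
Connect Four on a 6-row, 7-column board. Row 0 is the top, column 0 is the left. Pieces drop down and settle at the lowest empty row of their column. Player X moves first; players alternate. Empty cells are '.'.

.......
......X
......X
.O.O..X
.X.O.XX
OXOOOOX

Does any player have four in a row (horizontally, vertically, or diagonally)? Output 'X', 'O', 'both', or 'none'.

both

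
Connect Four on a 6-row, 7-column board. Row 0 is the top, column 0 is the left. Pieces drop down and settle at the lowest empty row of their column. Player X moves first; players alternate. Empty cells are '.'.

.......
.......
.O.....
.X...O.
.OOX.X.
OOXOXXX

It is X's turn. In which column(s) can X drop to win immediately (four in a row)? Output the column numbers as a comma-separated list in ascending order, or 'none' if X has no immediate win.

col 0: drop X → no win
col 1: drop X → no win
col 2: drop X → no win
col 3: drop X → no win
col 4: drop X → no win
col 5: drop X → no win
col 6: drop X → no win

Answer: none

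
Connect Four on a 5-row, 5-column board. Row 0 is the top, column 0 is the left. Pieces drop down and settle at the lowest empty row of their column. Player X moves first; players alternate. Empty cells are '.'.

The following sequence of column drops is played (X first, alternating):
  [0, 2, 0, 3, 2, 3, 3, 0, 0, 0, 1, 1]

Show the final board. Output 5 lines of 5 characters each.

Answer: O....
X....
O..X.
XOXO.
XXOO.

Derivation:
Move 1: X drops in col 0, lands at row 4
Move 2: O drops in col 2, lands at row 4
Move 3: X drops in col 0, lands at row 3
Move 4: O drops in col 3, lands at row 4
Move 5: X drops in col 2, lands at row 3
Move 6: O drops in col 3, lands at row 3
Move 7: X drops in col 3, lands at row 2
Move 8: O drops in col 0, lands at row 2
Move 9: X drops in col 0, lands at row 1
Move 10: O drops in col 0, lands at row 0
Move 11: X drops in col 1, lands at row 4
Move 12: O drops in col 1, lands at row 3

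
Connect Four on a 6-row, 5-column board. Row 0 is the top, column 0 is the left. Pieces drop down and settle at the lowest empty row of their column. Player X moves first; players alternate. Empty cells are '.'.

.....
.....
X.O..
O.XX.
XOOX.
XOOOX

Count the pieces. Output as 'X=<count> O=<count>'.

X=7 O=7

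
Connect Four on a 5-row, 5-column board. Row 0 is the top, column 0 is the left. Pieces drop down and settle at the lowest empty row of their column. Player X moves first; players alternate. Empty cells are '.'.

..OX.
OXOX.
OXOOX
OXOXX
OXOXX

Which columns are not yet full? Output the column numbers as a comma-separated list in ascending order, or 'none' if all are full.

Answer: 0,1,4

Derivation:
col 0: top cell = '.' → open
col 1: top cell = '.' → open
col 2: top cell = 'O' → FULL
col 3: top cell = 'X' → FULL
col 4: top cell = '.' → open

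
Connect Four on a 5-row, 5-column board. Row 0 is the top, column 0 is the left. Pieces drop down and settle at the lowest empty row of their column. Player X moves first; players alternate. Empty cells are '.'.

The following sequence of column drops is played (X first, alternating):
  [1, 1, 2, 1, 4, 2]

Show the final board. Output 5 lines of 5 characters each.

Move 1: X drops in col 1, lands at row 4
Move 2: O drops in col 1, lands at row 3
Move 3: X drops in col 2, lands at row 4
Move 4: O drops in col 1, lands at row 2
Move 5: X drops in col 4, lands at row 4
Move 6: O drops in col 2, lands at row 3

Answer: .....
.....
.O...
.OO..
.XX.X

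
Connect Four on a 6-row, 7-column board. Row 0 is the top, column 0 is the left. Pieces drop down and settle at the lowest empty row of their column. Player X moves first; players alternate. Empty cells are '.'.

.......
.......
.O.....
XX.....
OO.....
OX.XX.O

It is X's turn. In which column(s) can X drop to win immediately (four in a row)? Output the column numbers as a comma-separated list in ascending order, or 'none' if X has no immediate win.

Answer: 2

Derivation:
col 0: drop X → no win
col 1: drop X → no win
col 2: drop X → WIN!
col 3: drop X → no win
col 4: drop X → no win
col 5: drop X → no win
col 6: drop X → no win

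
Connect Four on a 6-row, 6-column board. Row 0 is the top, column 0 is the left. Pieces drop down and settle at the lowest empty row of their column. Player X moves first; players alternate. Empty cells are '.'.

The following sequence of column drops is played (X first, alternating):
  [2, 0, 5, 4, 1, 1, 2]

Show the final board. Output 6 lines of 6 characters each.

Answer: ......
......
......
......
.OX...
OXX.OX

Derivation:
Move 1: X drops in col 2, lands at row 5
Move 2: O drops in col 0, lands at row 5
Move 3: X drops in col 5, lands at row 5
Move 4: O drops in col 4, lands at row 5
Move 5: X drops in col 1, lands at row 5
Move 6: O drops in col 1, lands at row 4
Move 7: X drops in col 2, lands at row 4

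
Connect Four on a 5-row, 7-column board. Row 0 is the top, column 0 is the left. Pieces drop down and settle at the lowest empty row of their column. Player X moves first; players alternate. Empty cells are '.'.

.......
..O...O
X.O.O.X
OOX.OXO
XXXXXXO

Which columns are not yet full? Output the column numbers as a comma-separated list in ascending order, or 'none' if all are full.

col 0: top cell = '.' → open
col 1: top cell = '.' → open
col 2: top cell = '.' → open
col 3: top cell = '.' → open
col 4: top cell = '.' → open
col 5: top cell = '.' → open
col 6: top cell = '.' → open

Answer: 0,1,2,3,4,5,6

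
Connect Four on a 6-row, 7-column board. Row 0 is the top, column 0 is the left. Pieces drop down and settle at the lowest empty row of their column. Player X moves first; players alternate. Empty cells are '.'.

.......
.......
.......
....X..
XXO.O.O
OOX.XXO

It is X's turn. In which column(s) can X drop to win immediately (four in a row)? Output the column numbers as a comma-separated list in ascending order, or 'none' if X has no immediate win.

Answer: 3

Derivation:
col 0: drop X → no win
col 1: drop X → no win
col 2: drop X → no win
col 3: drop X → WIN!
col 4: drop X → no win
col 5: drop X → no win
col 6: drop X → no win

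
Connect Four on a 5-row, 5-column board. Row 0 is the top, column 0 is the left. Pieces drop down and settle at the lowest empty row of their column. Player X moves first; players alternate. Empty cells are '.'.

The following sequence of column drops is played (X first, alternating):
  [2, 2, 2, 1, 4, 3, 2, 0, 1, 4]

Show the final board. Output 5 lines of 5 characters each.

Move 1: X drops in col 2, lands at row 4
Move 2: O drops in col 2, lands at row 3
Move 3: X drops in col 2, lands at row 2
Move 4: O drops in col 1, lands at row 4
Move 5: X drops in col 4, lands at row 4
Move 6: O drops in col 3, lands at row 4
Move 7: X drops in col 2, lands at row 1
Move 8: O drops in col 0, lands at row 4
Move 9: X drops in col 1, lands at row 3
Move 10: O drops in col 4, lands at row 3

Answer: .....
..X..
..X..
.XO.O
OOXOX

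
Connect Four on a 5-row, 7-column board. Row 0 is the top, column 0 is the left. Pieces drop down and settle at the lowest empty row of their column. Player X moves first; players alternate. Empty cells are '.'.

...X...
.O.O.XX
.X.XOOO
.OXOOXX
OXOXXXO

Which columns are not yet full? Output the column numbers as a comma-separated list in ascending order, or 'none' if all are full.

Answer: 0,1,2,4,5,6

Derivation:
col 0: top cell = '.' → open
col 1: top cell = '.' → open
col 2: top cell = '.' → open
col 3: top cell = 'X' → FULL
col 4: top cell = '.' → open
col 5: top cell = '.' → open
col 6: top cell = '.' → open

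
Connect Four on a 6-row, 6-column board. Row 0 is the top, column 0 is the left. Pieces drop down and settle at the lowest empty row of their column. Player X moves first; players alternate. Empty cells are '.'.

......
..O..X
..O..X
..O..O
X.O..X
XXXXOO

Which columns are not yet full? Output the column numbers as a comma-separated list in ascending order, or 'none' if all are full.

col 0: top cell = '.' → open
col 1: top cell = '.' → open
col 2: top cell = '.' → open
col 3: top cell = '.' → open
col 4: top cell = '.' → open
col 5: top cell = '.' → open

Answer: 0,1,2,3,4,5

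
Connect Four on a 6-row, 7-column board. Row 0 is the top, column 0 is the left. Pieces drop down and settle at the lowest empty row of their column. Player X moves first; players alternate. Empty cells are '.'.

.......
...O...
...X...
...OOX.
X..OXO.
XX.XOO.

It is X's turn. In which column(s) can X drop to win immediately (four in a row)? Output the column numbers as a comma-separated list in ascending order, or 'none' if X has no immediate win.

col 0: drop X → no win
col 1: drop X → no win
col 2: drop X → WIN!
col 3: drop X → no win
col 4: drop X → no win
col 5: drop X → no win
col 6: drop X → no win

Answer: 2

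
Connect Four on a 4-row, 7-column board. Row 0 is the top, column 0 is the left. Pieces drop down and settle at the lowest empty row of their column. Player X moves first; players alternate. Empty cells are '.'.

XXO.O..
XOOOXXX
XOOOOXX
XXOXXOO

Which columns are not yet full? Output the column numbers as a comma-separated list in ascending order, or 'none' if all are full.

Answer: 3,5,6

Derivation:
col 0: top cell = 'X' → FULL
col 1: top cell = 'X' → FULL
col 2: top cell = 'O' → FULL
col 3: top cell = '.' → open
col 4: top cell = 'O' → FULL
col 5: top cell = '.' → open
col 6: top cell = '.' → open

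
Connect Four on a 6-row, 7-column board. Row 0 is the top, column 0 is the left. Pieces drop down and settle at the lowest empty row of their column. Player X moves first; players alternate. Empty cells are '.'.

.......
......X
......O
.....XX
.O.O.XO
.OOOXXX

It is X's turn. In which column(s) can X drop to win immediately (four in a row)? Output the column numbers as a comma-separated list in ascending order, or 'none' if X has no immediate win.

Answer: 5

Derivation:
col 0: drop X → no win
col 1: drop X → no win
col 2: drop X → no win
col 3: drop X → no win
col 4: drop X → no win
col 5: drop X → WIN!
col 6: drop X → no win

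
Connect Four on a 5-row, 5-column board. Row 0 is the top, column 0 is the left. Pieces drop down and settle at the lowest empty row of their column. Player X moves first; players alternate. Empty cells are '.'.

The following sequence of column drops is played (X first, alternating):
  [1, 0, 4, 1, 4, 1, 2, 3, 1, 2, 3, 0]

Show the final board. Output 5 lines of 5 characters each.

Answer: .....
.X...
.O...
OOOXX
OXXOX

Derivation:
Move 1: X drops in col 1, lands at row 4
Move 2: O drops in col 0, lands at row 4
Move 3: X drops in col 4, lands at row 4
Move 4: O drops in col 1, lands at row 3
Move 5: X drops in col 4, lands at row 3
Move 6: O drops in col 1, lands at row 2
Move 7: X drops in col 2, lands at row 4
Move 8: O drops in col 3, lands at row 4
Move 9: X drops in col 1, lands at row 1
Move 10: O drops in col 2, lands at row 3
Move 11: X drops in col 3, lands at row 3
Move 12: O drops in col 0, lands at row 3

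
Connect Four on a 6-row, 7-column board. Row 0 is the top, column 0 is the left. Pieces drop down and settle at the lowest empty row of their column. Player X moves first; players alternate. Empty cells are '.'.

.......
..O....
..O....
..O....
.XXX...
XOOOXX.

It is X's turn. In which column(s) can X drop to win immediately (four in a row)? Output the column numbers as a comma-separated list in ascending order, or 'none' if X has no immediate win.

Answer: 0,4

Derivation:
col 0: drop X → WIN!
col 1: drop X → no win
col 2: drop X → no win
col 3: drop X → no win
col 4: drop X → WIN!
col 5: drop X → no win
col 6: drop X → no win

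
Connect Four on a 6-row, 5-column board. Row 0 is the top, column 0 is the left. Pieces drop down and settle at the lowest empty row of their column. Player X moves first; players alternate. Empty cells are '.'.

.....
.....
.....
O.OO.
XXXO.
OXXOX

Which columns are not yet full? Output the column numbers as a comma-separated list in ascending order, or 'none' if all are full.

col 0: top cell = '.' → open
col 1: top cell = '.' → open
col 2: top cell = '.' → open
col 3: top cell = '.' → open
col 4: top cell = '.' → open

Answer: 0,1,2,3,4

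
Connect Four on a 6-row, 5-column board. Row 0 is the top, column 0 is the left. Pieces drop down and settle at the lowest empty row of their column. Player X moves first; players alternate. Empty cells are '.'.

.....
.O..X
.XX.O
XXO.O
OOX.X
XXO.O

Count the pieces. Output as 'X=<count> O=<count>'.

X=9 O=8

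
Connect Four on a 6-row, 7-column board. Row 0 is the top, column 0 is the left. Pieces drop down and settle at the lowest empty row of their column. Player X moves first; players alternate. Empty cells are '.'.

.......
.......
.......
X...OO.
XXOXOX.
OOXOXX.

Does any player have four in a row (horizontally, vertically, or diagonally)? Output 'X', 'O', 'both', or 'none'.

none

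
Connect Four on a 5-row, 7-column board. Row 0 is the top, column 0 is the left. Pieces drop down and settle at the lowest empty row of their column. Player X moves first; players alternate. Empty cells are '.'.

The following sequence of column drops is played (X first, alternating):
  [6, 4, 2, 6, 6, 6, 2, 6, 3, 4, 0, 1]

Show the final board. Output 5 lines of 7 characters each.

Move 1: X drops in col 6, lands at row 4
Move 2: O drops in col 4, lands at row 4
Move 3: X drops in col 2, lands at row 4
Move 4: O drops in col 6, lands at row 3
Move 5: X drops in col 6, lands at row 2
Move 6: O drops in col 6, lands at row 1
Move 7: X drops in col 2, lands at row 3
Move 8: O drops in col 6, lands at row 0
Move 9: X drops in col 3, lands at row 4
Move 10: O drops in col 4, lands at row 3
Move 11: X drops in col 0, lands at row 4
Move 12: O drops in col 1, lands at row 4

Answer: ......O
......O
......X
..X.O.O
XOXXO.X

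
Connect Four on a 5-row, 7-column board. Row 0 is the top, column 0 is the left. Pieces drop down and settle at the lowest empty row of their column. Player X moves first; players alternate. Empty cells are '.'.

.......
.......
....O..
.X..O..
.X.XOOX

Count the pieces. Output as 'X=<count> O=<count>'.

X=4 O=4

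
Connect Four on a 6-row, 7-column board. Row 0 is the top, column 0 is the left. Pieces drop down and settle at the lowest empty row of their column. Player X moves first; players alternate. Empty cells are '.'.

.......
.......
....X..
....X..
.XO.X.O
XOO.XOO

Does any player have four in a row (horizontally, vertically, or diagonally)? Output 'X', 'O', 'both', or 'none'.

X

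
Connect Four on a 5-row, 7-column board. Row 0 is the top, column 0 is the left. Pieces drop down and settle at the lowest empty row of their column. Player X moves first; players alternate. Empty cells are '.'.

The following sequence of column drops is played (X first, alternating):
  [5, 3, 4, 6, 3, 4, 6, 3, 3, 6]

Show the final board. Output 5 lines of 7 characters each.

Move 1: X drops in col 5, lands at row 4
Move 2: O drops in col 3, lands at row 4
Move 3: X drops in col 4, lands at row 4
Move 4: O drops in col 6, lands at row 4
Move 5: X drops in col 3, lands at row 3
Move 6: O drops in col 4, lands at row 3
Move 7: X drops in col 6, lands at row 3
Move 8: O drops in col 3, lands at row 2
Move 9: X drops in col 3, lands at row 1
Move 10: O drops in col 6, lands at row 2

Answer: .......
...X...
...O..O
...XO.X
...OXXO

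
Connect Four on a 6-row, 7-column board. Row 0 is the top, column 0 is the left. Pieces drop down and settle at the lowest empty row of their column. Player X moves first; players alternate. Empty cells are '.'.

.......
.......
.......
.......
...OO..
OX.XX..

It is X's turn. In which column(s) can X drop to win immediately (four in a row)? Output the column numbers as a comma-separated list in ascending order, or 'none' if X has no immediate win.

col 0: drop X → no win
col 1: drop X → no win
col 2: drop X → WIN!
col 3: drop X → no win
col 4: drop X → no win
col 5: drop X → no win
col 6: drop X → no win

Answer: 2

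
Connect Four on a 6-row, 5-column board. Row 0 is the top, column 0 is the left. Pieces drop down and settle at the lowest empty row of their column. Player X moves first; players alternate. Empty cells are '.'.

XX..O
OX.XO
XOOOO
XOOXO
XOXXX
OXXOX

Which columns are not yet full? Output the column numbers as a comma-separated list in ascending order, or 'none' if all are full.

Answer: 2,3

Derivation:
col 0: top cell = 'X' → FULL
col 1: top cell = 'X' → FULL
col 2: top cell = '.' → open
col 3: top cell = '.' → open
col 4: top cell = 'O' → FULL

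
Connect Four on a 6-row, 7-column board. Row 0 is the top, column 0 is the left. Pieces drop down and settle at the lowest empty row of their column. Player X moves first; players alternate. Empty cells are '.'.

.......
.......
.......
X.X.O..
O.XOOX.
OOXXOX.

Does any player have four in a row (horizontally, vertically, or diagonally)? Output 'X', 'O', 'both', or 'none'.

none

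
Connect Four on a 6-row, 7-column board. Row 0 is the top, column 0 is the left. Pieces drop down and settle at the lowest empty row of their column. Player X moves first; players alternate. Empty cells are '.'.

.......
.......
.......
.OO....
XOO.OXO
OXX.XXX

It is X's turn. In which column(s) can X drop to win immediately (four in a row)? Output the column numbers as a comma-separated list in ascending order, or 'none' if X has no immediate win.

col 0: drop X → no win
col 1: drop X → no win
col 2: drop X → no win
col 3: drop X → WIN!
col 4: drop X → no win
col 5: drop X → no win
col 6: drop X → no win

Answer: 3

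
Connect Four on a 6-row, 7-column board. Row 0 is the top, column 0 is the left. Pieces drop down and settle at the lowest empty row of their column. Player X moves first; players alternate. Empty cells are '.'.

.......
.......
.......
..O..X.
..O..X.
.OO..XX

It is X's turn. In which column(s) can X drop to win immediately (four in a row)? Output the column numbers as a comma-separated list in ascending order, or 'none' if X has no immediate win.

col 0: drop X → no win
col 1: drop X → no win
col 2: drop X → no win
col 3: drop X → no win
col 4: drop X → no win
col 5: drop X → WIN!
col 6: drop X → no win

Answer: 5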